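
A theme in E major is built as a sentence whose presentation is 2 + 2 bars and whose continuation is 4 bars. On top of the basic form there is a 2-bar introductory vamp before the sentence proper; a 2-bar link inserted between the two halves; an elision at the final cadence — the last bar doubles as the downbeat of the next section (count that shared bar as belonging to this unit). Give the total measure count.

12 measures

Basic sentence: 2 + 2 + 4 = 8 bars.
8 (basic form) + 2 (introduction) + 2 (link) = 12.
The elision shares a bar with the next section but does not change this unit's count.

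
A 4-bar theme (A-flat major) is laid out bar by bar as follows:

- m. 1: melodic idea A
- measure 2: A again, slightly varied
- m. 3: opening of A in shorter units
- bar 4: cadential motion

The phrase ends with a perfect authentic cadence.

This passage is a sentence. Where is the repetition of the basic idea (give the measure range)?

The presentation of a sentence is the basic idea (m. 1) plus its repetition (measure 2); the repetition of the basic idea is therefore bar 2.

measures 2–2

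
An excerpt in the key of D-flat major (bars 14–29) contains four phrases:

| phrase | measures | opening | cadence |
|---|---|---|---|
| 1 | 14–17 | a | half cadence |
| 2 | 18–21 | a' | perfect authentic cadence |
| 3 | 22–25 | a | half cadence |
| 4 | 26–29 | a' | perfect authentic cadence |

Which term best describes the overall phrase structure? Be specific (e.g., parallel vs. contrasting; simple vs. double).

The cadence pattern HC–PAC–HC–PAC is weak–strong twice, and phrases 3–4 restate phrases 1–2: a period heard twice, not a double period (which would end weakly at phrase 2).

repeated period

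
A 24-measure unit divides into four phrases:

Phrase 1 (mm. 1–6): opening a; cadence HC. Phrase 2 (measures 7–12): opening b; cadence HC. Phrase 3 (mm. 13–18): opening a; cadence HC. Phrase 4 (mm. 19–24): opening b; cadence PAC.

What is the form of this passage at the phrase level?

parallel double period

Four phrases in two halves: the first half (mm. 1–12) ends with a half cadence, the second (mm. 13–24) with a perfect authentic cadence — a large antecedent–consequent pair, i.e. a double period.
Phrase 3 begins with the same material as phrase 1, making it parallel.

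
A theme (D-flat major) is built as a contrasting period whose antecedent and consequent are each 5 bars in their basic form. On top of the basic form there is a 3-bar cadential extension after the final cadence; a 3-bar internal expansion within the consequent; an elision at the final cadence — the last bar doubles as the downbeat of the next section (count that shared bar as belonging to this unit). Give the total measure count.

16 measures

Basic contrasting period: 5 + 5 = 10 bars.
10 (basic form) + 3 (cadential extension) + 3 (internal expansion) = 16.
The elision shares a bar with the next section but does not change this unit's count.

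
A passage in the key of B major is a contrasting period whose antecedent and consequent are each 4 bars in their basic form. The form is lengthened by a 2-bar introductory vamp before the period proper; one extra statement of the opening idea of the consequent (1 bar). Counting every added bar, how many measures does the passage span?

Basic contrasting period: 4 + 4 = 8 bars.
8 (basic form) + 2 (introduction) + 1 (extra statement) = 11.

11 measures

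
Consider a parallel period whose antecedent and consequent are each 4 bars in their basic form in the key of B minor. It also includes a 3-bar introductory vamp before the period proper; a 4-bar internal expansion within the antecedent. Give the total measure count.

Basic parallel period: 4 + 4 = 8 bars.
8 (basic form) + 3 (introduction) + 4 (internal expansion) = 15.

15 measures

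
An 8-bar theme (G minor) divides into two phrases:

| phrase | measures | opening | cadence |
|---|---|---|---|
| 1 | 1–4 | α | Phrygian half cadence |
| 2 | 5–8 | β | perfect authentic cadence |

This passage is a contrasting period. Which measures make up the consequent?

measures 5–8

The antecedent is the phrase ending with the weaker cadence (Phrygian half cadence, phrase 1) and the consequent the one ending more conclusively (perfect authentic cadence, phrase 2); the consequent is mm. 5–8.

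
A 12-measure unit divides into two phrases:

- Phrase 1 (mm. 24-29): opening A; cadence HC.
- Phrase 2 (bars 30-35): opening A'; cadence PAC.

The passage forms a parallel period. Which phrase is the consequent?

phrase 2

The phrase ending with the weaker cadence (half cadence) is the antecedent; the one ending more conclusively (perfect authentic cadence) is the consequent. The consequent is phrase 2.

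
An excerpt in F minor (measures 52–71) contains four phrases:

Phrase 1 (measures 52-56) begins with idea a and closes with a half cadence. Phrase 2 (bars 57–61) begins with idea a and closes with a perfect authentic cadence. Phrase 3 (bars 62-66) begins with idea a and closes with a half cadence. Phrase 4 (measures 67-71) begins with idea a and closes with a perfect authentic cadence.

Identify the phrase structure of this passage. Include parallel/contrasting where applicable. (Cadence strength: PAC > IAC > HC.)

The cadence pattern HC–PAC–HC–PAC is weak–strong twice, and phrases 3–4 restate phrases 1–2: a period heard twice, not a double period (which would end weakly at phrase 2).

repeated period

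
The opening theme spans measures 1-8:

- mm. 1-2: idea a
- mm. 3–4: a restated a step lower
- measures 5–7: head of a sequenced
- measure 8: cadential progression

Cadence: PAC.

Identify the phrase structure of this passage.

Basic idea (measures 1-2) + its repetition (mm. 3–4) form the presentation; fragmentation and cadence (mm. 5–8) form the continuation — the 8-bar whole is a sentence.

sentence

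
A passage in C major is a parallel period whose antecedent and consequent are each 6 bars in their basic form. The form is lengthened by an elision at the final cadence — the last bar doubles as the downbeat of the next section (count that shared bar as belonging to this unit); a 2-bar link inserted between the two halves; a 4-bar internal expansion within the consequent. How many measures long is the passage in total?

18 measures

Basic parallel period: 6 + 6 = 12 bars.
12 (basic form) + 2 (link) + 4 (internal expansion) = 18.
The elision shares a bar with the next section but does not change this unit's count.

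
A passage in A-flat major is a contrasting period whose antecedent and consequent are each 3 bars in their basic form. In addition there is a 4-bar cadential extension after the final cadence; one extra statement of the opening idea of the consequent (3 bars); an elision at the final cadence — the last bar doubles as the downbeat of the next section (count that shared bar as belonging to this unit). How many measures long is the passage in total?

Basic contrasting period: 3 + 3 = 6 bars.
6 (basic form) + 4 (cadential extension) + 3 (extra statement) = 13.
The elision shares a bar with the next section but does not change this unit's count.

13 measures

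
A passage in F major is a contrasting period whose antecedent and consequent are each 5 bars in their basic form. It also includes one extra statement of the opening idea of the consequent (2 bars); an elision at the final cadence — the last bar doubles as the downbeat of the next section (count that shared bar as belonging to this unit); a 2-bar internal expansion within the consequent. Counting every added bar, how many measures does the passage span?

14 measures

Basic contrasting period: 5 + 5 = 10 bars.
10 (basic form) + 2 (extra statement) + 2 (internal expansion) = 14.
The elision shares a bar with the next section but does not change this unit's count.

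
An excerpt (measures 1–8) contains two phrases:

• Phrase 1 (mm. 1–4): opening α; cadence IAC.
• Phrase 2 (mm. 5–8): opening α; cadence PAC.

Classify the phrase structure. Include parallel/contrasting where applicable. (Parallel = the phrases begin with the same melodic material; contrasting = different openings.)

parallel period

Phrase 1 ends with an imperfect authentic cadence (weaker) and phrase 2 with a perfect authentic cadence (stronger): antecedent + consequent = a period.
The two phrases open with the same material (α / α), so the period is parallel.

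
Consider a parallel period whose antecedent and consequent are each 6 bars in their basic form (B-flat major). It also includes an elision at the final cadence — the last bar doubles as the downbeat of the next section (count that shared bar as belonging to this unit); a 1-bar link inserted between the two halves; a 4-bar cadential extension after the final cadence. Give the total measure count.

17 measures

Basic parallel period: 6 + 6 = 12 bars.
12 (basic form) + 1 (link) + 4 (cadential extension) = 17.
The elision shares a bar with the next section but does not change this unit's count.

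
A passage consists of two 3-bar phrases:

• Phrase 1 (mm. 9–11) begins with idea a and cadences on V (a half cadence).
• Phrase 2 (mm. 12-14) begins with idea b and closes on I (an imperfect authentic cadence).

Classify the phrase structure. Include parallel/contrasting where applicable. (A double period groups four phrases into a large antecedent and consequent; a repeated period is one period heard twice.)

Phrase 1 ends with a half cadence (weaker) and phrase 2 with an imperfect authentic cadence (stronger): antecedent + consequent = a period.
The two phrases open with different material (a / b), so the period is contrasting.

contrasting period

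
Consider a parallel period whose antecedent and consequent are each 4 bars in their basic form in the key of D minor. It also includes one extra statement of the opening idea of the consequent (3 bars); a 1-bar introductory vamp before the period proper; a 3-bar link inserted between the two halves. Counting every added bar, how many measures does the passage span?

15 measures

Basic parallel period: 4 + 4 = 8 bars.
8 (basic form) + 3 (extra statement) + 1 (introduction) + 3 (link) = 15.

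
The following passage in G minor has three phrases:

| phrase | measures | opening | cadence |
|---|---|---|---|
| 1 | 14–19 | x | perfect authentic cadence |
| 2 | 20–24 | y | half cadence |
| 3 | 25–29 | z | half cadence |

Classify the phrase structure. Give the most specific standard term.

phrase group

The final phrase closes with a half cadence, which is not stronger than the preceding half cadence; the 3 phrases lack an overall antecedent–consequent design and so form a phrase group.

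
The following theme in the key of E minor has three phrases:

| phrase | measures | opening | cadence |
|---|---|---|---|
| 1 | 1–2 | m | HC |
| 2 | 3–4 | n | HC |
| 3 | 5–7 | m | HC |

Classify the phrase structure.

The final phrase closes with a half cadence, which is not stronger than the preceding half cadence; the 3 phrases lack an overall antecedent–consequent design and so form a phrase group.

phrase group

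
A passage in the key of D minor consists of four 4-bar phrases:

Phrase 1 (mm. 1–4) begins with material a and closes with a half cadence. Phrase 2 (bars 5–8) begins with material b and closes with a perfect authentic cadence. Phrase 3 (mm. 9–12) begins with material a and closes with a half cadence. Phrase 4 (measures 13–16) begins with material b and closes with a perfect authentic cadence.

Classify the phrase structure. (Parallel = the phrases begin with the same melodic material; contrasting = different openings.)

The cadence pattern HC–PAC–HC–PAC is weak–strong twice, and phrases 3–4 restate phrases 1–2: a period heard twice, not a double period (which would end weakly at phrase 2).

repeated period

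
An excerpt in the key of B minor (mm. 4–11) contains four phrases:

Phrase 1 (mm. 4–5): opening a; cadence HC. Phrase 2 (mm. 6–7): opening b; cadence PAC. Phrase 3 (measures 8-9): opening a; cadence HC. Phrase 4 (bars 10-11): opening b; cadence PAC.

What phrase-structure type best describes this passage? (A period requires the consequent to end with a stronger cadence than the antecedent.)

The cadence pattern HC–PAC–HC–PAC is weak–strong twice, and phrases 3–4 restate phrases 1–2: a period heard twice, not a double period (which would end weakly at phrase 2).

repeated period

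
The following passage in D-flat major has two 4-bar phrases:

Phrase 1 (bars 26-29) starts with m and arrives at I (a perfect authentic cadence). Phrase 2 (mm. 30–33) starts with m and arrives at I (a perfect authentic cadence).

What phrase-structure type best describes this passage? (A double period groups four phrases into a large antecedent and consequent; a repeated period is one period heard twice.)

Both phrases have the same opening (m) and the same cadence (perfect authentic cadence): the second is a restatement, not a consequent, so this is a repeated phrase rather than a period.

repeated phrase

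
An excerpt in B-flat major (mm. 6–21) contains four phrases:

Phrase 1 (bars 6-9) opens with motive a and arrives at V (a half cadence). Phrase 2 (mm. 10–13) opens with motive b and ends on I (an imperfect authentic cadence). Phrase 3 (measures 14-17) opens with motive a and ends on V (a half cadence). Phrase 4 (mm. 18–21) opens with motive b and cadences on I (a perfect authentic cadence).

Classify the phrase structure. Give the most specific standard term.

parallel double period

Four phrases in two halves: the first half (mm. 6–13) ends with an imperfect authentic cadence, the second (mm. 14–21) with a perfect authentic cadence — a large antecedent–consequent pair, i.e. a double period.
Phrase 3 begins with the same material as phrase 1, making it parallel.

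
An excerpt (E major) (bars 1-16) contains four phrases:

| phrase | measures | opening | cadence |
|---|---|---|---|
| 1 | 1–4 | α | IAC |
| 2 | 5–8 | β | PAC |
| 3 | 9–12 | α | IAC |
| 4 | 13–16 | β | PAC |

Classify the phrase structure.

The cadence pattern IAC–PAC–IAC–PAC is weak–strong twice, and phrases 3–4 restate phrases 1–2: a period heard twice, not a double period (which would end weakly at phrase 2).

repeated period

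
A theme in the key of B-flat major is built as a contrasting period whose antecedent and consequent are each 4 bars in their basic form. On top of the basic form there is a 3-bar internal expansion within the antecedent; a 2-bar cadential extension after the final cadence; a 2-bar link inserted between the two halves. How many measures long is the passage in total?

15 measures

Basic contrasting period: 4 + 4 = 8 bars.
8 (basic form) + 3 (internal expansion) + 2 (cadential extension) + 2 (link) = 15.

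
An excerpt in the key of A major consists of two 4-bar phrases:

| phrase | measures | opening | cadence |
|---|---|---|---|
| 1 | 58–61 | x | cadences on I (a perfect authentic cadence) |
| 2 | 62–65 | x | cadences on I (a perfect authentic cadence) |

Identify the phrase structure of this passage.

repeated phrase

Both phrases have the same opening (x) and the same cadence (perfect authentic cadence): the second is a restatement, not a consequent, so this is a repeated phrase rather than a period.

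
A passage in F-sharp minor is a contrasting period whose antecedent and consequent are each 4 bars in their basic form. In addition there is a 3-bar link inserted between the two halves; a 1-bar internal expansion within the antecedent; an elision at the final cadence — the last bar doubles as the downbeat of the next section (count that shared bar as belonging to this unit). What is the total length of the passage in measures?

12 measures

Basic contrasting period: 4 + 4 = 8 bars.
8 (basic form) + 3 (link) + 1 (internal expansion) = 12.
The elision shares a bar with the next section but does not change this unit's count.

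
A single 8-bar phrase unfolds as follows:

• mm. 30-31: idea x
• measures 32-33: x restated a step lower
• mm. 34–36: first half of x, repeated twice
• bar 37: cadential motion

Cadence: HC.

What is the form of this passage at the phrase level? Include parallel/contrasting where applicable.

Basic idea (mm. 30-31) + its repetition (measures 32–33) form the presentation; fragmentation and cadence (mm. 34-37) form the continuation — the 8-bar whole is a sentence.

sentence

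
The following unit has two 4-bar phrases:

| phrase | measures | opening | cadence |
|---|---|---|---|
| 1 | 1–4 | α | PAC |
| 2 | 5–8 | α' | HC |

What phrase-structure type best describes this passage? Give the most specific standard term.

The second phrase closes with a half cadence, which is not stronger than the first phrase's perfect authentic cadence; without a weak→strong cadential pair there is no antecedent–consequent relationship, so this is a phrase group rather than a period.

phrase group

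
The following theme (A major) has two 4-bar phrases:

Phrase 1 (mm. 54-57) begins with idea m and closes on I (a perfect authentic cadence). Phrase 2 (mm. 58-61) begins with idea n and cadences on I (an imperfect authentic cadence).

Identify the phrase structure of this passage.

The second phrase closes with an imperfect authentic cadence, which is not stronger than the first phrase's perfect authentic cadence; without a weak→strong cadential pair there is no antecedent–consequent relationship, so this is a phrase group rather than a period.

phrase group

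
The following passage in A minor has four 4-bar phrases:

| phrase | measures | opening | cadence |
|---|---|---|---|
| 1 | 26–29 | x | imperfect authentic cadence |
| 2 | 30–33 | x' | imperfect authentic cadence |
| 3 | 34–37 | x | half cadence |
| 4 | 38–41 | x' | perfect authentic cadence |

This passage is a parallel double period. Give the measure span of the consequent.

measures 34–41

In a double period the four phrases pair into a large antecedent (phrases 1–2, ending imperfect authentic cadence) and a large consequent (phrases 3–4, ending perfect authentic cadence). The consequent spans mm. 34-41.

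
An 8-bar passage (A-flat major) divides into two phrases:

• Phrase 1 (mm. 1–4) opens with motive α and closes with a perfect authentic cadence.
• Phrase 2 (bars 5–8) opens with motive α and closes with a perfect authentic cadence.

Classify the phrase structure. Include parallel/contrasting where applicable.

repeated phrase

Both phrases have the same opening (α) and the same cadence (perfect authentic cadence): the second is a restatement, not a consequent, so this is a repeated phrase rather than a period.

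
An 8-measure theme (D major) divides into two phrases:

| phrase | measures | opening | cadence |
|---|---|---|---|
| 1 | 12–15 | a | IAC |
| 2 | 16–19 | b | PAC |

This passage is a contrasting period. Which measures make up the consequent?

The antecedent is the phrase ending with the weaker cadence (imperfect authentic cadence, phrase 1) and the consequent the one ending more conclusively (perfect authentic cadence, phrase 2); the consequent is mm. 16–19.

measures 16–19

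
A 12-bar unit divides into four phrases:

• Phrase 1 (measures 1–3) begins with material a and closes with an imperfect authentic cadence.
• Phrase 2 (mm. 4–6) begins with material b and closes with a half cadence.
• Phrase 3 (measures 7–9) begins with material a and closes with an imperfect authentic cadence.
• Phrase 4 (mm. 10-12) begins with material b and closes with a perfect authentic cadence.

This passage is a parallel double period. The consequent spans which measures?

measures 7–12

In a double period the four phrases pair into a large antecedent (phrases 1–2, ending half cadence) and a large consequent (phrases 3–4, ending perfect authentic cadence). The consequent spans mm. 7-12.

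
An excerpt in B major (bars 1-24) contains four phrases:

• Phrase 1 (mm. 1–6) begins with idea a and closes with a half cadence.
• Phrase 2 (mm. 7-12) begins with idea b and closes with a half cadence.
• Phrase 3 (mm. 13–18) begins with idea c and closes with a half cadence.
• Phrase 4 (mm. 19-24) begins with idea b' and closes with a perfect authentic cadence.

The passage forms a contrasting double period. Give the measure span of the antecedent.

In a double period the four phrases pair into a large antecedent (phrases 1–2, ending half cadence) and a large consequent (phrases 3–4, ending perfect authentic cadence). The antecedent spans mm. 1-12.

measures 1–12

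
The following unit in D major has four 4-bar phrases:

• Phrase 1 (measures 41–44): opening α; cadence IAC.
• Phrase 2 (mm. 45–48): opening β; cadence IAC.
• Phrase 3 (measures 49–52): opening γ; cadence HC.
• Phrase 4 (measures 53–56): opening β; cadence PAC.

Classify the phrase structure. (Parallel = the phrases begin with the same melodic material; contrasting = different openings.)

Four phrases in two halves: the first half (measures 41-48) ends with an imperfect authentic cadence, the second (mm. 49–56) with a perfect authentic cadence — a large antecedent–consequent pair, i.e. a double period.
Phrase 3 begins with different material from phrase 1, making it contrasting.

contrasting double period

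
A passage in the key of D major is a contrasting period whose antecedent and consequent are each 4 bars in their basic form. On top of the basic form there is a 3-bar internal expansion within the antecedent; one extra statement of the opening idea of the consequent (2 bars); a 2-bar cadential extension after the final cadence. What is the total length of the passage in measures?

Basic contrasting period: 4 + 4 = 8 bars.
8 (basic form) + 3 (internal expansion) + 2 (extra statement) + 2 (cadential extension) = 15.

15 measures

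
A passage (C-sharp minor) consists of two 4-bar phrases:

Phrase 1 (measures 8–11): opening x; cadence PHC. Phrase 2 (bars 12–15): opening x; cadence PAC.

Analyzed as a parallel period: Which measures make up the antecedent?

The antecedent is the phrase ending with the weaker cadence (Phrygian half cadence, phrase 1) and the consequent the one ending more conclusively (perfect authentic cadence, phrase 2); the antecedent is mm. 8–11.

measures 8–11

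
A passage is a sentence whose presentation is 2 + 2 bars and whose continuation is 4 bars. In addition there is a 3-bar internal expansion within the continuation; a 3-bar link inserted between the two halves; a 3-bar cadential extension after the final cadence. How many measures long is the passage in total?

17 measures

Basic sentence: 2 + 2 + 4 = 8 bars.
8 (basic form) + 3 (internal expansion) + 3 (link) + 3 (cadential extension) = 17.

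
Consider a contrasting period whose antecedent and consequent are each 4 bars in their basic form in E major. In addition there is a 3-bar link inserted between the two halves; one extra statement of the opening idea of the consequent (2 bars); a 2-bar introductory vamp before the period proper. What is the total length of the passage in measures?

Basic contrasting period: 4 + 4 = 8 bars.
8 (basic form) + 3 (link) + 2 (extra statement) + 2 (introduction) = 15.

15 measures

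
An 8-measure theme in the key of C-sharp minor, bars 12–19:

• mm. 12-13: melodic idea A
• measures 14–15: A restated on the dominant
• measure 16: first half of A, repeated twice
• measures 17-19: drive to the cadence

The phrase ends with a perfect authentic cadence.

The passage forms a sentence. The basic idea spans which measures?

The presentation of a sentence is the basic idea (mm. 12-13) plus its repetition (mm. 14–15); the basic idea is therefore mm. 12–13.

measures 12–13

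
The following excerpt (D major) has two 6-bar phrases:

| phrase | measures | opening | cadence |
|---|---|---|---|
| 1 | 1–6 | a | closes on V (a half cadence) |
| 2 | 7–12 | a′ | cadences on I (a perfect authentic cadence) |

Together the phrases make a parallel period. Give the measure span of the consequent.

The phrase ending with the weaker cadence (half cadence) is the antecedent; the one ending more conclusively (perfect authentic cadence) is the consequent. The consequent is measures 7–12.

measures 7–12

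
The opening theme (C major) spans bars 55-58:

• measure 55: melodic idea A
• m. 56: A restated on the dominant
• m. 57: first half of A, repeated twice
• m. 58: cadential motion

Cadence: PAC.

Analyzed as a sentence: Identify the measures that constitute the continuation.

After the presentation (mm. 55–56), the continuation covers the fragmentation through the cadence: mm. 57–58.

measures 57–58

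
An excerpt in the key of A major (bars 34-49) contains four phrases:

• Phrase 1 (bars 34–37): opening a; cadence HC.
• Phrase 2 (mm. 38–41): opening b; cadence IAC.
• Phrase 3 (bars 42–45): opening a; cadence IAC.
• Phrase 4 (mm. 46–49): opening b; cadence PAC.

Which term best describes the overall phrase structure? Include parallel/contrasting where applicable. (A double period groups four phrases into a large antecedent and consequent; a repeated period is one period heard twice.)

parallel double period

Four phrases in two halves: the first half (measures 34–41) ends with an imperfect authentic cadence, the second (measures 42–49) with a perfect authentic cadence — a large antecedent–consequent pair, i.e. a double period.
Phrase 3 begins with the same material as phrase 1, making it parallel.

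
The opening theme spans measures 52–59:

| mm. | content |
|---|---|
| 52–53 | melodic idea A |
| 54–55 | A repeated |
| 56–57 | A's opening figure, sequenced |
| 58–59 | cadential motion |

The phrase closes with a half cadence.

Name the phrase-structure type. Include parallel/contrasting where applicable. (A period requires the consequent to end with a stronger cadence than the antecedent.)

sentence

Basic idea (mm. 52–53) + its repetition (bars 54–55) form the presentation; fragmentation and cadence (bars 56-59) form the continuation — the 8-bar whole is a sentence.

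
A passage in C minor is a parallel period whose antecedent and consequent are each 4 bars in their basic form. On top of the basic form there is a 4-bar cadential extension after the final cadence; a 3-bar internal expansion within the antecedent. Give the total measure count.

15 measures

Basic parallel period: 4 + 4 = 8 bars.
8 (basic form) + 4 (cadential extension) + 3 (internal expansion) = 15.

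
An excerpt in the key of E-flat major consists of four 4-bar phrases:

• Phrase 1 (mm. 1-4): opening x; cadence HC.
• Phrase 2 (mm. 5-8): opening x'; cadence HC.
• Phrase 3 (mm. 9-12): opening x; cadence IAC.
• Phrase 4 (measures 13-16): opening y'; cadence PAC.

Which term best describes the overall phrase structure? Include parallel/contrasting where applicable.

Four phrases in two halves: the first half (measures 1-8) ends with a half cadence, the second (mm. 9–16) with a perfect authentic cadence — a large antecedent–consequent pair, i.e. a double period.
Phrase 3 begins with the same material as phrase 1, making it parallel.

parallel double period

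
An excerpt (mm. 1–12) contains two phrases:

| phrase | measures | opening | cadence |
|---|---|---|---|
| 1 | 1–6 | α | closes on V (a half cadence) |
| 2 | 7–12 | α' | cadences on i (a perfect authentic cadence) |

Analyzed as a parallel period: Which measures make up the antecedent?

The antecedent is the phrase ending with the weaker cadence (half cadence, phrase 1) and the consequent the one ending more conclusively (perfect authentic cadence, phrase 2); the antecedent is bars 1-6.

measures 1–6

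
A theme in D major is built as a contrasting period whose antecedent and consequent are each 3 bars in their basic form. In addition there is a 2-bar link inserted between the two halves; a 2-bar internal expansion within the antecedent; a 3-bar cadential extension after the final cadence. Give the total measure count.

Basic contrasting period: 3 + 3 = 6 bars.
6 (basic form) + 2 (link) + 2 (internal expansion) + 3 (cadential extension) = 13.

13 measures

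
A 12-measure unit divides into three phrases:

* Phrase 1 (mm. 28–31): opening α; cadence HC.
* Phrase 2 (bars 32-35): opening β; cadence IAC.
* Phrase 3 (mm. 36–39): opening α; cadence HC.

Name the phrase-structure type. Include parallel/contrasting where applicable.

The final phrase closes with a half cadence, which is not stronger than the preceding imperfect authentic cadence; the 3 phrases lack an overall antecedent–consequent design and so form a phrase group.

phrase group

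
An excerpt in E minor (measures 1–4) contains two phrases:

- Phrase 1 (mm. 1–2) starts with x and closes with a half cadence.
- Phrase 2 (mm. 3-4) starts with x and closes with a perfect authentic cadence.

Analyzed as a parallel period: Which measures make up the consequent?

The antecedent is the phrase ending with the weaker cadence (half cadence, phrase 1) and the consequent the one ending more conclusively (perfect authentic cadence, phrase 2); the consequent is mm. 3–4.

measures 3–4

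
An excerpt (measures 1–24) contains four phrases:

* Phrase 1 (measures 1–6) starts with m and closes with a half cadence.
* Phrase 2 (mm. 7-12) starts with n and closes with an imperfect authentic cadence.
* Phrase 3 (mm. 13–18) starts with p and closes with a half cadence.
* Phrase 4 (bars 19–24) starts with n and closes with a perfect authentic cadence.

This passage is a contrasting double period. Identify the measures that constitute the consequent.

In a double period the four phrases pair into a large antecedent (phrases 1–2, ending imperfect authentic cadence) and a large consequent (phrases 3–4, ending perfect authentic cadence). The consequent spans measures 13-24.

measures 13–24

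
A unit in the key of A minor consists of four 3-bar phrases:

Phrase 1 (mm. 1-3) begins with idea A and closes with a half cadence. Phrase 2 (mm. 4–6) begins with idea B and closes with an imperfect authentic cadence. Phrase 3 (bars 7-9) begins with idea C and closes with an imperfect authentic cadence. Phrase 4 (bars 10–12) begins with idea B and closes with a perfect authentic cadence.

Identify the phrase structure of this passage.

contrasting double period

Four phrases in two halves: the first half (bars 1–6) ends with an imperfect authentic cadence, the second (mm. 7–12) with a perfect authentic cadence — a large antecedent–consequent pair, i.e. a double period.
Phrase 3 begins with different material from phrase 1, making it contrasting.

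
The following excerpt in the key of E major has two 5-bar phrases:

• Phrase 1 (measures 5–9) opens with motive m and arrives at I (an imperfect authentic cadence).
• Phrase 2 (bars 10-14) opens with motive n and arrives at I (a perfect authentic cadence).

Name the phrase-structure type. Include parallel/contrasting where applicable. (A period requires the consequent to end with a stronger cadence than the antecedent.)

contrasting period

Phrase 1 ends with an imperfect authentic cadence (weaker) and phrase 2 with a perfect authentic cadence (stronger): antecedent + consequent = a period.
The two phrases open with different material (m / n), so the period is contrasting.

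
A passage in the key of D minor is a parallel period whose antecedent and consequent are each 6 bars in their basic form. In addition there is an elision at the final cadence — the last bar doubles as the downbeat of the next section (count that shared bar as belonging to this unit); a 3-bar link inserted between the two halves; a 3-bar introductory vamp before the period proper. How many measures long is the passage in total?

18 measures

Basic parallel period: 6 + 6 = 12 bars.
12 (basic form) + 3 (link) + 3 (introduction) = 18.
The elision shares a bar with the next section but does not change this unit's count.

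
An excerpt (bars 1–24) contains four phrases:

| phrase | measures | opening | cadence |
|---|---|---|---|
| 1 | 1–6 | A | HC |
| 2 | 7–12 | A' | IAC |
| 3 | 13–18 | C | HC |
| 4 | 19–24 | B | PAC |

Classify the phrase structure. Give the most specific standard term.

contrasting double period

Four phrases in two halves: the first half (mm. 1–12) ends with an imperfect authentic cadence, the second (mm. 13-24) with a perfect authentic cadence — a large antecedent–consequent pair, i.e. a double period.
Phrase 3 begins with different material from phrase 1, making it contrasting.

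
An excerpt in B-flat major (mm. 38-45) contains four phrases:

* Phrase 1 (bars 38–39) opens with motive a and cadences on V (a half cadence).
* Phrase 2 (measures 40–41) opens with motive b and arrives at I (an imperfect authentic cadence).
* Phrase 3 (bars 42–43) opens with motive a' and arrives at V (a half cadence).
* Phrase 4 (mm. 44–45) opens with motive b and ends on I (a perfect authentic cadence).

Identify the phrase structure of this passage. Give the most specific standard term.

Four phrases in two halves: the first half (mm. 38–41) ends with an imperfect authentic cadence, the second (measures 42–45) with a perfect authentic cadence — a large antecedent–consequent pair, i.e. a double period.
Phrase 3 begins with the same material as phrase 1, making it parallel.

parallel double period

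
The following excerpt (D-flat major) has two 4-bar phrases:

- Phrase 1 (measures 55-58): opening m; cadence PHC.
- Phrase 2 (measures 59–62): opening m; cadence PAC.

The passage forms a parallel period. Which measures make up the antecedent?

measures 55–58

The antecedent is the phrase ending with the weaker cadence (Phrygian half cadence, phrase 1) and the consequent the one ending more conclusively (perfect authentic cadence, phrase 2); the antecedent is mm. 55-58.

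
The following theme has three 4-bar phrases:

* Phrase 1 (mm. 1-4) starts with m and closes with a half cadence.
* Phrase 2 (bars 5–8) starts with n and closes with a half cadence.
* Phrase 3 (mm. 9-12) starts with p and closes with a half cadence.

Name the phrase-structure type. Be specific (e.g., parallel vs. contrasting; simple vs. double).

The final phrase closes with a half cadence, which is not stronger than the preceding half cadence; the 3 phrases lack an overall antecedent–consequent design and so form a phrase group.

phrase group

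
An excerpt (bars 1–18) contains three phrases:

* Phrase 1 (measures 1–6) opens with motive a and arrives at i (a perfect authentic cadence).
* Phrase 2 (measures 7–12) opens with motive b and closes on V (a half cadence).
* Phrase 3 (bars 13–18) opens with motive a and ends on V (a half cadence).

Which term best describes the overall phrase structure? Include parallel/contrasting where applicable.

phrase group

The final phrase closes with a half cadence, which is not stronger than the preceding half cadence; the 3 phrases lack an overall antecedent–consequent design and so form a phrase group.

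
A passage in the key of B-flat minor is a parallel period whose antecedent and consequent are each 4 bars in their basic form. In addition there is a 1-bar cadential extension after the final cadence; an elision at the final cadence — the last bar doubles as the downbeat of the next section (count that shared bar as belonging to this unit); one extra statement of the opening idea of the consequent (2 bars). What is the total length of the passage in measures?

Basic parallel period: 4 + 4 = 8 bars.
8 (basic form) + 1 (cadential extension) + 2 (extra statement) = 11.
The elision shares a bar with the next section but does not change this unit's count.

11 measures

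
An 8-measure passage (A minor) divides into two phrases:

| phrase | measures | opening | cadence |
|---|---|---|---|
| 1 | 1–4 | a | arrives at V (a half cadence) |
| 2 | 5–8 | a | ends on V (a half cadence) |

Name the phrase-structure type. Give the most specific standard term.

repeated phrase

Both phrases have the same opening (a) and the same cadence (half cadence): the second is a restatement, not a consequent, so this is a repeated phrase rather than a period.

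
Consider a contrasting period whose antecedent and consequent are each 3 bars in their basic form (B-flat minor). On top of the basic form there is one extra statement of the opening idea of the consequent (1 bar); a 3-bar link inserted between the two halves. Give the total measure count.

Basic contrasting period: 3 + 3 = 6 bars.
6 (basic form) + 1 (extra statement) + 3 (link) = 10.

10 measures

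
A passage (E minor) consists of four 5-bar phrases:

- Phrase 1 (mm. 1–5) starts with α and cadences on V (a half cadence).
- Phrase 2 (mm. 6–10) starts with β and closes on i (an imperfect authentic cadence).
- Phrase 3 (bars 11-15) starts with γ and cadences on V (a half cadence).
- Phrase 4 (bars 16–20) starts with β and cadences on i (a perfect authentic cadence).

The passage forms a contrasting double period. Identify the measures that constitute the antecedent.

In a double period the four phrases pair into a large antecedent (phrases 1–2, ending imperfect authentic cadence) and a large consequent (phrases 3–4, ending perfect authentic cadence). The antecedent spans mm. 1–10.

measures 1–10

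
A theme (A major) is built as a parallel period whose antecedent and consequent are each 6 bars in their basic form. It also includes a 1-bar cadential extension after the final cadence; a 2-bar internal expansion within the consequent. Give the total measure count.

15 measures

Basic parallel period: 6 + 6 = 12 bars.
12 (basic form) + 1 (cadential extension) + 2 (internal expansion) = 15.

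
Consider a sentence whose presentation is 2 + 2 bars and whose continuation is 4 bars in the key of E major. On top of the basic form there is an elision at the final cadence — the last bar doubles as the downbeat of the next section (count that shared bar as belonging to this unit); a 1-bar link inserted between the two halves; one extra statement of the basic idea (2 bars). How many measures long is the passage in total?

Basic sentence: 2 + 2 + 4 = 8 bars.
8 (basic form) + 1 (link) + 2 (extra statement) = 11.
The elision shares a bar with the next section but does not change this unit's count.

11 measures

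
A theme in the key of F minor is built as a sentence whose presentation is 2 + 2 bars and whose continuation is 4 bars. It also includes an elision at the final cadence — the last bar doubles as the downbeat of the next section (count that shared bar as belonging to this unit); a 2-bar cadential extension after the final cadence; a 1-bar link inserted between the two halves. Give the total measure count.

11 measures

Basic sentence: 2 + 2 + 4 = 8 bars.
8 (basic form) + 2 (cadential extension) + 1 (link) = 11.
The elision shares a bar with the next section but does not change this unit's count.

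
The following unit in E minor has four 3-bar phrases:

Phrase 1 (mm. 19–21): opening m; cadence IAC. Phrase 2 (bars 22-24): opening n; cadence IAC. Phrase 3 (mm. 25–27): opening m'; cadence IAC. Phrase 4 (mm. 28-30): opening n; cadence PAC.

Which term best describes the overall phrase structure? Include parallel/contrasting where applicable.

Four phrases in two halves: the first half (mm. 19-24) ends with an imperfect authentic cadence, the second (mm. 25-30) with a perfect authentic cadence — a large antecedent–consequent pair, i.e. a double period.
Phrase 3 begins with the same material as phrase 1, making it parallel.

parallel double period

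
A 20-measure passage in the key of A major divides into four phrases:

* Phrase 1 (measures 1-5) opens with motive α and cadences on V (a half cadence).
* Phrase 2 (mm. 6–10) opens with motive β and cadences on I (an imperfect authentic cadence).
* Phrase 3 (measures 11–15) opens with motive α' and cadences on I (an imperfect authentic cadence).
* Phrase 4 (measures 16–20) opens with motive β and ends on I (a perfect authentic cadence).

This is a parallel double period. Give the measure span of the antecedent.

measures 1–10

In a double period the first pair of phrases (ending imperfect authentic cadence) is the large antecedent and the second pair (ending perfect authentic cadence) is the large consequent; the antecedent is measures 1–10.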